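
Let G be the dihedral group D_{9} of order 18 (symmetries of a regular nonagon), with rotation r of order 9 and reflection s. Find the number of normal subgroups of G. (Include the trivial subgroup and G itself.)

G has 16 subgroups. Checking conjugation-invariance by order — order 1: 1/1 normal; order 2: 0/9 normal; order 3: 1/1 normal; order 6: 0/3 normal; order 9: 1/1 normal; order 18: 1/1 normal.
Total normal subgroups: 4.

4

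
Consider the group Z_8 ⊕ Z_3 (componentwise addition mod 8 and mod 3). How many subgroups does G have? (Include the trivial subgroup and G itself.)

8

|G| = 24, so by Lagrange every subgroup order divides 24. Divisors: 1, 2, 3, 4, 6, 8, 12, 24.
Subgroups by order — order 1: 1; order 2: 1; order 3: 1; order 4: 1; order 6: 1; order 8: 1; order 12: 1; order 24: 1.
Total: 1 + 1 + 1 + 1 + 1 + 1 + 1 + 1 = 8.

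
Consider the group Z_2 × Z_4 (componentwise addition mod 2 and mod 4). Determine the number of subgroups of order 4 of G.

3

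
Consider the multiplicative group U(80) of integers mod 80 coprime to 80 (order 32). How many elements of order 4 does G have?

24

Enumerating element orders in G gives 24 elements of order 4.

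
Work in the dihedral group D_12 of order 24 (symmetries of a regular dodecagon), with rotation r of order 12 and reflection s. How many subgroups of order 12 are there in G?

|G| = 24 and 12 | 24, so subgroups of order 12 are possible by Lagrange.
The subgroups of order 12 are: {e, r, r^2, r^3, r^4, r^5, r^6, r^7, r^8, r^9, r^10, r^11}; {e, r^2, r^4, r^6, r^8, r^10, s, r^2s, r^4s, r^6s, r^8s, r^10s}; {e, r^2, r^4, r^6, r^8, r^10, rs, r^3s, r^5s, r^7s, r^9s, r^11s}.
So G has 3 subgroups of order 12.

3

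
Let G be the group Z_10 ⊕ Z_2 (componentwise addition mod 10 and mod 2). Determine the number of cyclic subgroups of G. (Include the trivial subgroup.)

8

A cyclic subgroup of order d is generated by each of its φ(d) elements of order d, so the cyclic subgroups of order d number (#elements of order d)/φ(d).
Cyclic subgroups by order — order 1: 1; order 2: 3; order 5: 1; order 10: 3.
Total: 8.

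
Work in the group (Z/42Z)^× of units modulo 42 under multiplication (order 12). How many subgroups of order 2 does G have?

3

|G| = 12 and 2 | 12, so subgroups of order 2 are possible by Lagrange.
The subgroups of order 2 are: {1, 13}; {1, 29}; {1, 41}.
So G has 3 subgroups of order 2.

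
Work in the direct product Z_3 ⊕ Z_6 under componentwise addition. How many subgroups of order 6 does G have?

4

|G| = 18 and 6 | 18, so subgroups of order 6 are possible by Lagrange.
The subgroups of order 6 are: {(0,0), (0,1), (0,2), (0,3), (0,4), (0,5)}; {(0,0), (0,3), (1,0), (1,3), (2,0), (2,3)}; {(0,0), (0,3), (1,1), (1,4), (2,2), (2,5)}; {(0,0), (0,3), (1,2), (1,5), (2,1), (2,4)}.
So G has 4 subgroups of order 6.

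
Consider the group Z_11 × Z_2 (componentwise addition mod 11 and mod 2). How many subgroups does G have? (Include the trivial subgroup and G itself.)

4

|G| = 22, so by Lagrange every subgroup order divides 22. Divisors: 1, 2, 11, 22.
Subgroups by order — order 1: 1; order 2: 1; order 11: 1; order 22: 1.
Total: 1 + 1 + 1 + 1 = 4.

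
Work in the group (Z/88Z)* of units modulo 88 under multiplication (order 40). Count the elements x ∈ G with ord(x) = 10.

Enumerating element orders in G gives 28 elements of order 10.

28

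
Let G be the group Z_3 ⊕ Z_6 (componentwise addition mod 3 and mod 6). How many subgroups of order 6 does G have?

4

|G| = 18 and 6 | 18, so subgroups of order 6 are possible by Lagrange.
The subgroups of order 6 are: {(0,0), (0,1), (0,2), (0,3), (0,4), (0,5)}; {(0,0), (0,3), (1,0), (1,3), (2,0), (2,3)}; {(0,0), (0,3), (1,1), (1,4), (2,2), (2,5)}; {(0,0), (0,3), (1,2), (1,5), (2,1), (2,4)}.
So G has 4 subgroups of order 6.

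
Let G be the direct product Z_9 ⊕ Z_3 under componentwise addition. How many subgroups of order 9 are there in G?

4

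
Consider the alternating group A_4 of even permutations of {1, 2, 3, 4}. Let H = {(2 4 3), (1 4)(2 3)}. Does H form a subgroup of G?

The identity e ∉ H, so H is not a subgroup.

No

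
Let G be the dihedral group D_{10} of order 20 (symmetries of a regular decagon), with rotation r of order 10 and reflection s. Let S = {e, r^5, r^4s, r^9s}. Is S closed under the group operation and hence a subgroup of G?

|S| = 4 divides |G| = 20, consistent with Lagrange.
S contains the identity, every element's inverse is in S, and S is closed under ·: it is a subgroup.

Yes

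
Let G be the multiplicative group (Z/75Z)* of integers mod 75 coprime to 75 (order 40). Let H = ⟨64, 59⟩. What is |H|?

|⟨64⟩| = 10 and |⟨59⟩| = 10, so |H| is a multiple of lcm(10, 10) = 10 and divides |G| = 40.
Closing under the operation: H = {1, 4, 11, 14, 16, 19, 26, 29, 31, 34, 41, 44, 46, 49, 56, 59, 61, 64, 71, 74}, so |H| = 20.

20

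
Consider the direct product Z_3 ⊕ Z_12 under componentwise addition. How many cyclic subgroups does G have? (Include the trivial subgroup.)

15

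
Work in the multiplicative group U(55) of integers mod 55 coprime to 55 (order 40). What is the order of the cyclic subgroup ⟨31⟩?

5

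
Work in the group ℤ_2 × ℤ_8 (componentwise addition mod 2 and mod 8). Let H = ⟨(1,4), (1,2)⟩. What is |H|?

8

|⟨(1,4)⟩| = 2 and |⟨(1,2)⟩| = 4, so |H| is a multiple of lcm(2, 4) = 4 and divides |G| = 16.
Closing under the operation: H = {(0,0), (0,2), (0,4), (0,6), (1,0), (1,2), (1,4), (1,6)}, so |H| = 8.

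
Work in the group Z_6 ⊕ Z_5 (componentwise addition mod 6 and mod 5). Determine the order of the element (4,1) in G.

The order of (4,1) in Z_6 × Z_5 is lcm(ord(4) in Z_6, ord(1) in Z_5).
ord(4) = 3 and ord(1) = 5, so |⟨(4,1)⟩| = lcm(3, 5) = 15.

15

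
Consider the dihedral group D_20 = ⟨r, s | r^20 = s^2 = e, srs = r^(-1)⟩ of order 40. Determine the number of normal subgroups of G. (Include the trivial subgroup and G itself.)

9

G has 48 subgroups. Checking conjugation-invariance by order — order 1: 1/1 normal; order 2: 1/21 normal; order 4: 1/11 normal; order 5: 1/1 normal; order 8: 0/5 normal; order 10: 1/5 normal; order 20: 3/3 normal; order 40: 1/1 normal.
Total normal subgroups: 9.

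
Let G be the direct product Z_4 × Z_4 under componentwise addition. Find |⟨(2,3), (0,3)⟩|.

8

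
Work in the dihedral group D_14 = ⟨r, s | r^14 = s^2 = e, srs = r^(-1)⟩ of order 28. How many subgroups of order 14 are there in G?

3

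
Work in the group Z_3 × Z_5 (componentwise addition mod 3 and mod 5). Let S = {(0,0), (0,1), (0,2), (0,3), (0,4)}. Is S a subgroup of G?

|S| = 5 divides |G| = 15, consistent with Lagrange.
S contains the identity, every element's inverse is in S, and S is closed under +: it is a subgroup.
In fact S = ⟨(0,1)⟩.

Yes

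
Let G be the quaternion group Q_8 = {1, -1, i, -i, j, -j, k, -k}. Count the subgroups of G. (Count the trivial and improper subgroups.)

|G| = 8, so by Lagrange every subgroup order divides 8. Divisors: 1, 2, 4, 8.
Subgroups by order — order 1: 1; order 2: 1; order 4: 3; order 8: 1.
Total: 1 + 1 + 3 + 1 = 6.

6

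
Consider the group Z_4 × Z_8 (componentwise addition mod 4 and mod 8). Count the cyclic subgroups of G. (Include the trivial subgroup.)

14

A cyclic subgroup of order d is generated by each of its φ(d) elements of order d, so the cyclic subgroups of order d number (#elements of order d)/φ(d).
Cyclic subgroups by order — order 1: 1; order 2: 3; order 4: 6; order 8: 4.
Total: 14.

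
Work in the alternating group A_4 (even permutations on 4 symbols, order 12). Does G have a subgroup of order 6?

6 | 12, so Lagrange does not rule it out; but checking all subgroups of G, none has order 6.
(A_4 is the standard example that the converse of Lagrange fails.)

No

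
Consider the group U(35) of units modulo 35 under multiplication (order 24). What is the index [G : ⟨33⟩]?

|⟨33⟩| = 12 and |G| = 24.
By Lagrange, [G : H] = |G|/|H| = 24/12 = 2.

2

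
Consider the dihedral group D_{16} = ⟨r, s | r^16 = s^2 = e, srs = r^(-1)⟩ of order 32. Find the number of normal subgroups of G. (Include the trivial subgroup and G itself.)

8

G has 36 subgroups. Checking conjugation-invariance by order — order 1: 1/1 normal; order 2: 1/17 normal; order 4: 1/9 normal; order 8: 1/5 normal; order 16: 3/3 normal; order 32: 1/1 normal.
Total normal subgroups: 8.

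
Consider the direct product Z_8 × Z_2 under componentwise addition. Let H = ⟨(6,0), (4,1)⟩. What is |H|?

|⟨(6,0)⟩| = 4 and |⟨(4,1)⟩| = 2, so |H| is a multiple of lcm(4, 2) = 4 and divides |G| = 16.
Closing under the operation: H = {(0,0), (0,1), (2,0), (2,1), (4,0), (4,1), (6,0), (6,1)}, so |H| = 8.

8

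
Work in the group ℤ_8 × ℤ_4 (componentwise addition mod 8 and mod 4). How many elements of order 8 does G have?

16

An element (a,b) has order lcm(ord(a), ord(b)); count pairs with lcm equal to 8.
Enumerating gives 16 such elements.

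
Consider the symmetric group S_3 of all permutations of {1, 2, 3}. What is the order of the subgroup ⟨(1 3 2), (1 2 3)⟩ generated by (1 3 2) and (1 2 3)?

|⟨(1 3 2)⟩| = 3 and |⟨(1 2 3)⟩| = 3, so |H| is a multiple of lcm(3, 3) = 3 and divides |G| = 6.
Closing under the operation: H = {e, (1 2 3), (1 3 2)}, so |H| = 3.

3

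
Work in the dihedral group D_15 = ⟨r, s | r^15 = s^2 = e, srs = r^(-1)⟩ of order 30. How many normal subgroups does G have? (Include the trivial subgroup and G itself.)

G has 28 subgroups. Checking conjugation-invariance by order — order 1: 1/1 normal; order 2: 0/15 normal; order 3: 1/1 normal; order 5: 1/1 normal; order 6: 0/5 normal; order 10: 0/3 normal; order 15: 1/1 normal; order 30: 1/1 normal.
Total normal subgroups: 5.

5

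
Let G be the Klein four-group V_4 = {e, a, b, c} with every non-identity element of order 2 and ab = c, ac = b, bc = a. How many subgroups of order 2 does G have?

3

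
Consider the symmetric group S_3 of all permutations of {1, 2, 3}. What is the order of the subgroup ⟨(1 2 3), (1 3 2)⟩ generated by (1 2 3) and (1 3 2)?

|⟨(1 2 3)⟩| = 3 and |⟨(1 3 2)⟩| = 3, so |H| is a multiple of lcm(3, 3) = 3 and divides |G| = 6.
Closing under the operation: H = {e, (1 2 3), (1 3 2)}, so |H| = 3.

3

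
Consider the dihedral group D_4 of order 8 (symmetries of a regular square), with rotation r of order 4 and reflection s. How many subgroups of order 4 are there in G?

3

|G| = 8 and 4 | 8, so subgroups of order 4 are possible by Lagrange.
The subgroups of order 4 are: {e, r, r^2, r^3}; {e, r^2, s, r^2s}; {e, r^2, rs, r^3s}.
So G has 3 subgroups of order 4.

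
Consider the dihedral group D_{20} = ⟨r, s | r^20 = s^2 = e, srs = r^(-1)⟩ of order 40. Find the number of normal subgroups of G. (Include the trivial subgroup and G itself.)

9

G has 48 subgroups. Checking conjugation-invariance by order — order 1: 1/1 normal; order 2: 1/21 normal; order 4: 1/11 normal; order 5: 1/1 normal; order 8: 0/5 normal; order 10: 1/5 normal; order 20: 3/3 normal; order 40: 1/1 normal.
Total normal subgroups: 9.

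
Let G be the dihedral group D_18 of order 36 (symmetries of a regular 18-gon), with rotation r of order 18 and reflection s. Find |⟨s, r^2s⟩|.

|⟨s⟩| = 2 and |⟨r^2s⟩| = 2, so |H| is a multiple of lcm(2, 2) = 2 and divides |G| = 36.
Closing under the operation: H = {e, r^2, r^4, r^6, r^8, r^10, r^12, r^14, r^16, s, r^2s, r^4s, r^6s, r^8s, r^10s, r^12s, r^14s, r^16s}, so |H| = 18.

18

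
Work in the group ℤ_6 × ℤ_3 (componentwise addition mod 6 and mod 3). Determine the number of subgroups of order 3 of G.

4

|G| = 18 and 3 | 18, so subgroups of order 3 are possible by Lagrange.
The subgroups of order 3 are: {(0,0), (0,1), (0,2)}; {(0,0), (2,0), (4,0)}; {(0,0), (2,1), (4,2)}; {(0,0), (2,2), (4,1)}.
So G has 4 subgroups of order 3.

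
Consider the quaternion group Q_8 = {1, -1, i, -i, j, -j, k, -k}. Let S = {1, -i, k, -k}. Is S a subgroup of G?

No

-i ∈ S but its inverse i ∉ S, so S is not a subgroup.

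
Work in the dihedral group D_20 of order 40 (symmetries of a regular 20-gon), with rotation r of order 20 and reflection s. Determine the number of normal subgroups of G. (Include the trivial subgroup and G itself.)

9

G has 48 subgroups. Checking conjugation-invariance by order — order 1: 1/1 normal; order 2: 1/21 normal; order 4: 1/11 normal; order 5: 1/1 normal; order 8: 0/5 normal; order 10: 1/5 normal; order 20: 3/3 normal; order 40: 1/1 normal.
Total normal subgroups: 9.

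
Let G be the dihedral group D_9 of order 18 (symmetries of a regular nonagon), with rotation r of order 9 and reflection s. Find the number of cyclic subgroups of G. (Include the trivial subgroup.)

12

A cyclic subgroup of order d is generated by each of its φ(d) elements of order d, so the cyclic subgroups of order d number (#elements of order d)/φ(d).
Cyclic subgroups by order — order 1: 1; order 2: 9; order 3: 1; order 9: 1.
Total: 12.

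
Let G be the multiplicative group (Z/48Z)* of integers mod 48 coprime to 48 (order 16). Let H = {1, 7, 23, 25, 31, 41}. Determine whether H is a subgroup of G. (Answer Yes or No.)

No

|H| = 6 does not divide |G| = 16, so by Lagrange H is not a subgroup.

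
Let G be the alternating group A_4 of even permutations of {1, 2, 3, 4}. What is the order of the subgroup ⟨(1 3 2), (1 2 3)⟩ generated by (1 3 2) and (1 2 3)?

|⟨(1 3 2)⟩| = 3 and |⟨(1 2 3)⟩| = 3, so |H| is a multiple of lcm(3, 3) = 3 and divides |G| = 12.
Closing under the operation: H = {e, (1 2 3), (1 3 2)}, so |H| = 3.

3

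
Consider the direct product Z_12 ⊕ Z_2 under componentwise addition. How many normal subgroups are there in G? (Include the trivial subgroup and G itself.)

16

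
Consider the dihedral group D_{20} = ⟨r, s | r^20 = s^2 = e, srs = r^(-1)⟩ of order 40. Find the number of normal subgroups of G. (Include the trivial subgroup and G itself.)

G has 48 subgroups. Checking conjugation-invariance by order — order 1: 1/1 normal; order 2: 1/21 normal; order 4: 1/11 normal; order 5: 1/1 normal; order 8: 0/5 normal; order 10: 1/5 normal; order 20: 3/3 normal; order 40: 1/1 normal.
Total normal subgroups: 9.

9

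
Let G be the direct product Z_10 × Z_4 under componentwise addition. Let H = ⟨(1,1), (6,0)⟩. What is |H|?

20

|⟨(1,1)⟩| = 20 and |⟨(6,0)⟩| = 5, so |H| is a multiple of lcm(20, 5) = 20 and divides |G| = 40.
Closing under the operation: H = {(0,0), (0,2), (1,1), (1,3), (2,0), (2,2), (3,1), (3,3), (4,0), (4,2), (5,1), (5,3), (6,0), (6,2), (7,1), (7,3), (8,0), (8,2), (9,1), (9,3)}, so |H| = 20.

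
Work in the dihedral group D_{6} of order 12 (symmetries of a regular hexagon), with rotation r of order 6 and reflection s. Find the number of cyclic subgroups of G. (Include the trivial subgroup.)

10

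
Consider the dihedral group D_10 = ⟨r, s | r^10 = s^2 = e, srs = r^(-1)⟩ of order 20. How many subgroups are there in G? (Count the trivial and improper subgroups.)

22

|G| = 20, so by Lagrange every subgroup order divides 20. Divisors: 1, 2, 4, 5, 10, 20.
Subgroups by order — order 1: 1; order 2: 11; order 4: 5; order 5: 1; order 10: 3; order 20: 1.
Total: 1 + 11 + 5 + 1 + 3 + 1 = 22.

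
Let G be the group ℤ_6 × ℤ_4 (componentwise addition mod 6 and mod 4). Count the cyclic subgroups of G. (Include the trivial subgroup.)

12

Each element a generates a cyclic subgroup ⟨a⟩; distinct elements may generate the same one (a cyclic group of order d has φ(d) generators).
Cyclic subgroups by order — order 1: 1; order 2: 3; order 3: 1; order 4: 2; order 6: 3; order 12: 2.
Total: 12.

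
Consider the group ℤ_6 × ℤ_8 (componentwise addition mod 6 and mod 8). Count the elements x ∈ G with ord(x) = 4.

4

An element (a,b) has order lcm(ord(a), ord(b)); count pairs with lcm equal to 4.
Enumerating gives 4 such elements.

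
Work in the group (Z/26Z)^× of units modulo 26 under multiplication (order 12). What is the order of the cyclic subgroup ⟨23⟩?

Compute successive powers of 23 mod 26: 23, 9, 25, 3, 17, 1; 23^6 ≡ 1 (mod 26).
So |⟨23⟩| = 6.

6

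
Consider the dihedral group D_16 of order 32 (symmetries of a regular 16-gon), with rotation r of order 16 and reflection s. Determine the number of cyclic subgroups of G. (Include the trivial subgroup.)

Each element a generates a cyclic subgroup ⟨a⟩; distinct elements may generate the same one (a cyclic group of order d has φ(d) generators).
Cyclic subgroups by order — order 1: 1; order 2: 17; order 4: 1; order 8: 1; order 16: 1.
Total: 21.

21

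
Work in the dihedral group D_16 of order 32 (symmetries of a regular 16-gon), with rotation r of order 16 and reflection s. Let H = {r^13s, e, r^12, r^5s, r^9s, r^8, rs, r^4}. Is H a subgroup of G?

Yes

|H| = 8 divides |G| = 32, consistent with Lagrange.
H contains the identity, every element's inverse is in H, and H is closed under ·: it is a subgroup.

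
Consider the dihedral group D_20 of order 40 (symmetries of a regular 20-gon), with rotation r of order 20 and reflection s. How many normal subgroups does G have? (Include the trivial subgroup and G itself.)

9

G has 48 subgroups. Checking conjugation-invariance by order — order 1: 1/1 normal; order 2: 1/21 normal; order 4: 1/11 normal; order 5: 1/1 normal; order 8: 0/5 normal; order 10: 1/5 normal; order 20: 3/3 normal; order 40: 1/1 normal.
Total normal subgroups: 9.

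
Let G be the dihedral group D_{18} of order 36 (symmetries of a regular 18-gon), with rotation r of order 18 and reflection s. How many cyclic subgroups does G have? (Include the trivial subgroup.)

24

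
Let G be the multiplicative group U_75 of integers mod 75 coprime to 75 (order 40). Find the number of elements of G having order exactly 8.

0

No element of G has order 8 (even though 8 | 40).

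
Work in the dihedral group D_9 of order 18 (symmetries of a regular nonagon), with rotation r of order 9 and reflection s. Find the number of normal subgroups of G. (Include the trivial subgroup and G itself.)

G has 16 subgroups. Checking conjugation-invariance by order — order 1: 1/1 normal; order 2: 0/9 normal; order 3: 1/1 normal; order 6: 0/3 normal; order 9: 1/1 normal; order 18: 1/1 normal.
Total normal subgroups: 4.

4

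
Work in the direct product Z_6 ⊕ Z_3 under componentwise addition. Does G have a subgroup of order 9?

9 | 18. A subgroup of order 9 is {(0,0), (0,1), (0,2), (2,0), (2,1), (2,2), (4,0), (4,1), (4,2)}.

Yes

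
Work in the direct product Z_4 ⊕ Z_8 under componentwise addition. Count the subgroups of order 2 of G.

|G| = 32 and 2 | 32, so subgroups of order 2 are possible by Lagrange.
The subgroups of order 2 are: {(0,0), (0,4)}; {(0,0), (2,0)}; {(0,0), (2,4)}.
So G has 3 subgroups of order 2.

3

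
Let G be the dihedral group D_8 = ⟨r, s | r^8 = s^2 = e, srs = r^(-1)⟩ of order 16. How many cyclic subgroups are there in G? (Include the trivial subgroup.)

Each element a generates a cyclic subgroup ⟨a⟩; distinct elements may generate the same one (a cyclic group of order d has φ(d) generators).
Cyclic subgroups by order — order 1: 1; order 2: 9; order 4: 1; order 8: 1.
Total: 12.

12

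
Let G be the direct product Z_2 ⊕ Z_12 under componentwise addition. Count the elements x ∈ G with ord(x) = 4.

4

An element (a,b) has order lcm(ord(a), ord(b)); count pairs with lcm equal to 4.
Enumerating gives 4 such elements.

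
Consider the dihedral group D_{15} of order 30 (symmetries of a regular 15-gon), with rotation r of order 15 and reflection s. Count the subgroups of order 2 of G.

|G| = 30 and 2 | 30, so subgroups of order 2 are possible by Lagrange.
The subgroups of order 2 are: {e, r^10s}; {e, r^11s}; {e, r^12s}; {e, r^13s}; … (15 in all).
So G has 15 subgroups of order 2.

15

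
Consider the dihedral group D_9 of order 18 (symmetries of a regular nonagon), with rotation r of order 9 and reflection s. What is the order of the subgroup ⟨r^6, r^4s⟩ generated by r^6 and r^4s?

6

|⟨r^6⟩| = 3 and |⟨r^4s⟩| = 2, so |H| is a multiple of lcm(3, 2) = 6 and divides |G| = 18.
Closing under the operation: H = {e, r^3, r^6, rs, r^4s, r^7s}, so |H| = 6.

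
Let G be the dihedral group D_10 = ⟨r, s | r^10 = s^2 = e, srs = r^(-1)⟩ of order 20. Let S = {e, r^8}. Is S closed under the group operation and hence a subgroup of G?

r^8 ∈ S but its inverse r^2 ∉ S, so S is not a subgroup.

No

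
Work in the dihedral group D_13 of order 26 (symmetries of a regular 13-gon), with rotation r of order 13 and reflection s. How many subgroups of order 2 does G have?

13

|G| = 26 and 2 | 26, so subgroups of order 2 are possible by Lagrange.
The subgroups of order 2 are: {e, r^10s}; {e, r^11s}; {e, r^12s}; {e, r^2s}; … (13 in all).
So G has 13 subgroups of order 2.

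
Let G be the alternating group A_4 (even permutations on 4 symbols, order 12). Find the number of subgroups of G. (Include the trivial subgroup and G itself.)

|G| = 12, so by Lagrange every subgroup order divides 12. Divisors: 1, 2, 3, 4, 6, 12.
Subgroups by order — order 1: 1; order 2: 3; order 3: 4; order 4: 1; order 6: 0; order 12: 1.
Total: 1 + 3 + 4 + 1 + 0 + 1 = 10.

10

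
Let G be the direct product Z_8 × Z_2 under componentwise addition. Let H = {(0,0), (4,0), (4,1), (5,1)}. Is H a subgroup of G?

No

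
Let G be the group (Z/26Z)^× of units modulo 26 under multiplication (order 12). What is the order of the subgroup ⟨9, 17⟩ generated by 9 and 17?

|⟨9⟩| = 3 and |⟨17⟩| = 6, so |H| is a multiple of lcm(3, 6) = 6 and divides |G| = 12.
Closing under the operation: H = {1, 3, 9, 17, 23, 25}, so |H| = 6.

6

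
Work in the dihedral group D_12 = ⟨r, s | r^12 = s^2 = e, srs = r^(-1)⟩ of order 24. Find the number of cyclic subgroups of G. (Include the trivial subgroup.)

18

Group the elements of G by the cyclic subgroup they generate; each cyclic subgroup of order d accounts for φ(d) elements.
Cyclic subgroups by order — order 1: 1; order 2: 13; order 3: 1; order 4: 1; order 6: 1; order 12: 1.
Total: 18.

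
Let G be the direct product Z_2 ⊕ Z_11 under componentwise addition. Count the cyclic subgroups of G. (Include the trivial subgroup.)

Group the elements of G by the cyclic subgroup they generate; each cyclic subgroup of order d accounts for φ(d) elements.
Cyclic subgroups by order — order 1: 1; order 2: 1; order 11: 1; order 22: 1.
Total: 4.

4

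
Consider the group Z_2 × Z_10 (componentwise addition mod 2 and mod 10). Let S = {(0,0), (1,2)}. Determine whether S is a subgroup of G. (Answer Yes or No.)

(1,2) ∈ S but its inverse (1,8) ∉ S, so S is not a subgroup.

No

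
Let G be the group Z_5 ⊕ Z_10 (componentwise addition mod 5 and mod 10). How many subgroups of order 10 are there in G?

|G| = 50 and 10 | 50, so subgroups of order 10 are possible by Lagrange.
The subgroups of order 10 are: {(0,0), (0,1), (0,2), (0,3), (0,4), (0,5), (0,6), (0,7), (0,8), (0,9)}; {(0,0), (0,5), (1,0), (1,5), (2,0), (2,5), (3,0), (3,5), (4,0), (4,5)}; {(0,0), (0,5), (1,1), (1,6), (2,2), (2,7), (3,3), (3,8), (4,4), (4,9)}; {(0,0), (0,5), (1,2), (1,7), (2,4), (2,9), (3,1), (3,6), (4,3), (4,8)}; … (6 in all).
So G has 6 subgroups of order 10.

6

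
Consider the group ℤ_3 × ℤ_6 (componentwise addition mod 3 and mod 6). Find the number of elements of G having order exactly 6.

8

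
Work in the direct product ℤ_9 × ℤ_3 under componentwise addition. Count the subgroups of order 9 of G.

|G| = 27 and 9 | 27, so subgroups of order 9 are possible by Lagrange.
The subgroups of order 9 are: {(0,0), (0,1), (0,2), (3,0), (3,1), (3,2), (6,0), (6,1), (6,2)}; {(0,0), (1,0), (2,0), (3,0), (4,0), (5,0), (6,0), (7,0), (8,0)}; {(0,0), (1,1), (2,2), (3,0), (4,1), (5,2), (6,0), (7,1), (8,2)}; {(0,0), (1,2), (2,1), (3,0), (4,2), (5,1), (6,0), (7,2), (8,1)}.
So G has 4 subgroups of order 9.

4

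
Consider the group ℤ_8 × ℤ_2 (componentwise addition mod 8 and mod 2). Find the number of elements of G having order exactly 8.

8

An element (a,b) has order lcm(ord(a), ord(b)); count pairs with lcm equal to 8.
Enumerating gives 8 such elements.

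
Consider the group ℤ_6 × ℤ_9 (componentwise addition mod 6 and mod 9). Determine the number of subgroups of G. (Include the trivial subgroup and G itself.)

|G| = 54, so by Lagrange every subgroup order divides 54. Divisors: 1, 2, 3, 6, 9, 18, 27, 54.
Subgroups by order — order 1: 1; order 2: 1; order 3: 4; order 6: 4; order 9: 4; order 18: 4; order 27: 1; order 54: 1.
Total: 1 + 1 + 4 + 4 + 4 + 4 + 1 + 1 = 20.

20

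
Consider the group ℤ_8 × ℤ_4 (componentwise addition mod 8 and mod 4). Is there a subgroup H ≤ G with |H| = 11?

No

11 does not divide |G| = 32, so by Lagrange no subgroup of order 11 exists.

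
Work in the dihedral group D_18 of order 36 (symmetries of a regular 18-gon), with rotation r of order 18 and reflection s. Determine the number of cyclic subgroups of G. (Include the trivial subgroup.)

24

Each element a generates a cyclic subgroup ⟨a⟩; distinct elements may generate the same one (a cyclic group of order d has φ(d) generators).
Cyclic subgroups by order — order 1: 1; order 2: 19; order 3: 1; order 6: 1; order 9: 1; order 18: 1.
Total: 24.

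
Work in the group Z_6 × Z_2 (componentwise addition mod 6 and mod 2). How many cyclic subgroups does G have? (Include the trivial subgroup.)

Group the elements of G by the cyclic subgroup they generate; each cyclic subgroup of order d accounts for φ(d) elements.
Cyclic subgroups by order — order 1: 1; order 2: 3; order 3: 1; order 6: 3.
Total: 8.

8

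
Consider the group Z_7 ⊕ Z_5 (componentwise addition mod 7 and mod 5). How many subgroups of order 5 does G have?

1

|G| = 35 and 5 | 35, so subgroups of order 5 are possible by Lagrange.
The subgroups of order 5 are: {(0,0), (0,1), (0,2), (0,3), (0,4)}.
So G has 1 subgroup of order 5.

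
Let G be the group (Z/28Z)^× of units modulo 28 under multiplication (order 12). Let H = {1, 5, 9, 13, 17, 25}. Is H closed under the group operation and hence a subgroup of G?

|H| = 6 divides |G| = 12, consistent with Lagrange.
H contains the identity, every element's inverse is in H, and H is closed under ·: it is a subgroup.
In fact H = ⟨17⟩.

Yes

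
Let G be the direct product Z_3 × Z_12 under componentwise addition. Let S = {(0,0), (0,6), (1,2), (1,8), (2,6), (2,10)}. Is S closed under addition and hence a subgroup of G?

No

(2,6) ∈ S but its inverse (1,6) ∉ S, so S is not a subgroup.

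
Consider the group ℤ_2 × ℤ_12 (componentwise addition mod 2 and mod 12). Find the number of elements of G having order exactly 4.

An element (a,b) has order lcm(ord(a), ord(b)); count pairs with lcm equal to 4.
Enumerating gives 4 such elements.

4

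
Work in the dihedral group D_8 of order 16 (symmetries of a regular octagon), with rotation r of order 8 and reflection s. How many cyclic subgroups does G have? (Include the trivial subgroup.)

A cyclic subgroup of order d is generated by each of its φ(d) elements of order d, so the cyclic subgroups of order d number (#elements of order d)/φ(d).
Cyclic subgroups by order — order 1: 1; order 2: 9; order 4: 1; order 8: 1.
Total: 12.

12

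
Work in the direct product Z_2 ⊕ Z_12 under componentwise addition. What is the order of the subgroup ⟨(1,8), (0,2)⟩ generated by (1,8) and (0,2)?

|⟨(1,8)⟩| = 6 and |⟨(0,2)⟩| = 6, so |H| is a multiple of lcm(6, 6) = 6 and divides |G| = 24.
Closing under the operation: H = {(0,0), (0,2), (0,4), (0,6), (0,8), (0,10), (1,0), (1,2), (1,4), (1,6), (1,8), (1,10)}, so |H| = 12.

12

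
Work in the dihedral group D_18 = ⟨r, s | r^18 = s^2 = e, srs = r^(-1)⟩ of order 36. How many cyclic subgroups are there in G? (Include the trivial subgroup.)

A cyclic subgroup of order d is generated by each of its φ(d) elements of order d, so the cyclic subgroups of order d number (#elements of order d)/φ(d).
Cyclic subgroups by order — order 1: 1; order 2: 19; order 3: 1; order 6: 1; order 9: 1; order 18: 1.
Total: 24.

24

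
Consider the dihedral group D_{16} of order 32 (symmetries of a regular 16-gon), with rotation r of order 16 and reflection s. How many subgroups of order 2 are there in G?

|G| = 32 and 2 | 32, so subgroups of order 2 are possible by Lagrange.
The subgroups of order 2 are: {e, r^10s}; {e, r^11s}; {e, r^12s}; {e, r^13s}; … (17 in all).
So G has 17 subgroups of order 2.

17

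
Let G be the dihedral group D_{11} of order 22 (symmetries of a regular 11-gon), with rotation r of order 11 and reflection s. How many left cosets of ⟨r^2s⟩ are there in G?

|⟨r^2s⟩| = 2 and |G| = 22.
By Lagrange, [G : H] = |G|/|H| = 22/2 = 11.

11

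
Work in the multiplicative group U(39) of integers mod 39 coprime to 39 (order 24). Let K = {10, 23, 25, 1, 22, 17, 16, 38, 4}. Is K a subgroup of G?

No

|K| = 9 does not divide |G| = 24, so by Lagrange K is not a subgroup.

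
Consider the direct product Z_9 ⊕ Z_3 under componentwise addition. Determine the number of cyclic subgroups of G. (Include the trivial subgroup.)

A cyclic subgroup of order d is generated by each of its φ(d) elements of order d, so the cyclic subgroups of order d number (#elements of order d)/φ(d).
Cyclic subgroups by order — order 1: 1; order 3: 4; order 9: 3.
Total: 8.

8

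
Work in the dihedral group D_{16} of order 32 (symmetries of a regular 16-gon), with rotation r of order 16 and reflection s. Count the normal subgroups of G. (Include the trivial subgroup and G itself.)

G has 36 subgroups. Checking conjugation-invariance by order — order 1: 1/1 normal; order 2: 1/17 normal; order 4: 1/9 normal; order 8: 1/5 normal; order 16: 3/3 normal; order 32: 1/1 normal.
Total normal subgroups: 8.

8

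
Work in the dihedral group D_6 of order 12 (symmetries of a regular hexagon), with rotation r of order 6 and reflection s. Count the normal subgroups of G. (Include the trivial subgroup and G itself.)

G has 16 subgroups. Checking conjugation-invariance by order — order 1: 1/1 normal; order 2: 1/7 normal; order 3: 1/1 normal; order 4: 0/3 normal; order 6: 3/3 normal; order 12: 1/1 normal.
Total normal subgroups: 7.

7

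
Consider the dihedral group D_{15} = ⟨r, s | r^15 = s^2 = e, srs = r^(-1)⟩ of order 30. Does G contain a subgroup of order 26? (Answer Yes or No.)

No

26 does not divide |G| = 30, so by Lagrange no subgroup of order 26 exists.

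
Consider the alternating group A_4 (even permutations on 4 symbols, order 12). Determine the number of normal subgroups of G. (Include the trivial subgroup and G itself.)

3

G has 10 subgroups. Checking conjugation-invariance by order — order 1: 1/1 normal; order 2: 0/3 normal; order 3: 0/4 normal; order 4: 1/1 normal; order 12: 1/1 normal.
Total normal subgroups: 3.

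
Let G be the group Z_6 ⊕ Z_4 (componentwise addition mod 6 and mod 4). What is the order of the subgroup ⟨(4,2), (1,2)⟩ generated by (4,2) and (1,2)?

|⟨(4,2)⟩| = 6 and |⟨(1,2)⟩| = 6, so |H| is a multiple of lcm(6, 6) = 6 and divides |G| = 24.
Closing under the operation: H = {(0,0), (0,2), (1,0), (1,2), (2,0), (2,2), (3,0), (3,2), (4,0), (4,2), (5,0), (5,2)}, so |H| = 12.

12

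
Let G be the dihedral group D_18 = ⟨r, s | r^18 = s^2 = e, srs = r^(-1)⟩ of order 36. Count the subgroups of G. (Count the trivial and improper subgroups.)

|G| = 36, so by Lagrange every subgroup order divides 36. Divisors: 1, 2, 3, 4, 6, 9, 12, 18, 36.
Subgroups by order — order 1: 1; order 2: 19; order 3: 1; order 4: 9; order 6: 7; order 9: 1; order 12: 3; order 18: 3; order 36: 1.
Total: 1 + 19 + 1 + 9 + 7 + 1 + 3 + 3 + 1 = 45.

45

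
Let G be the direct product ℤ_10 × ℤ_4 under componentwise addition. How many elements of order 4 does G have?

An element (a,b) has order lcm(ord(a), ord(b)); count pairs with lcm equal to 4.
Enumerating gives 4 such elements.

4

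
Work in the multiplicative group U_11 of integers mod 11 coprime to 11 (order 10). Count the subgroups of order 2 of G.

|G| = 10 and 2 | 10, so subgroups of order 2 are possible by Lagrange.
The subgroups of order 2 are: {1, 10}.
So G has 1 subgroup of order 2.

1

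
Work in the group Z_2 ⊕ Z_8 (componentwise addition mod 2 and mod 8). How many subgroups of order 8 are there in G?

|G| = 16 and 8 | 16, so subgroups of order 8 are possible by Lagrange.
The subgroups of order 8 are: {(0,0), (0,1), (0,2), (0,3), (0,4), (0,5), (0,6), (0,7)}; {(0,0), (0,2), (0,4), (0,6), (1,0), (1,2), (1,4), (1,6)}; {(0,0), (0,2), (0,4), (0,6), (1,1), (1,3), (1,5), (1,7)}.
So G has 3 subgroups of order 8.

3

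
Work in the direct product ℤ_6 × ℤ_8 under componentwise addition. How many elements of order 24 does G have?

16

An element (a,b) has order lcm(ord(a), ord(b)); count pairs with lcm equal to 24.
Enumerating gives 16 such elements.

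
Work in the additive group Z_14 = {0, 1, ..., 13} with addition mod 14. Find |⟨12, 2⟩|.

7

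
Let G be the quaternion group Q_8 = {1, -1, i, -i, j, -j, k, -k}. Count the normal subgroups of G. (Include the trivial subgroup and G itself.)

6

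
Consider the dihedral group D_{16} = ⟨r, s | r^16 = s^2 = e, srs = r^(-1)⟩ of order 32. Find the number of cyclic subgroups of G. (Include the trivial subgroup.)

21

Each element a generates a cyclic subgroup ⟨a⟩; distinct elements may generate the same one (a cyclic group of order d has φ(d) generators).
Cyclic subgroups by order — order 1: 1; order 2: 17; order 4: 1; order 8: 1; order 16: 1.
Total: 21.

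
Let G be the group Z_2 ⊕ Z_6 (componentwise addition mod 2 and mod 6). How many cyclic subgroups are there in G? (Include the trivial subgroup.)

A cyclic subgroup of order d is generated by each of its φ(d) elements of order d, so the cyclic subgroups of order d number (#elements of order d)/φ(d).
Cyclic subgroups by order — order 1: 1; order 2: 3; order 3: 1; order 6: 3.
Total: 8.

8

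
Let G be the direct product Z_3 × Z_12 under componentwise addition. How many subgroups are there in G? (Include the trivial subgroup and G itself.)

18

|G| = 36, so by Lagrange every subgroup order divides 36. Divisors: 1, 2, 3, 4, 6, 9, 12, 18, 36.
Subgroups by order — order 1: 1; order 2: 1; order 3: 4; order 4: 1; order 6: 4; order 9: 1; order 12: 4; order 18: 1; order 36: 1.
Total: 1 + 1 + 4 + 1 + 4 + 1 + 4 + 1 + 1 = 18.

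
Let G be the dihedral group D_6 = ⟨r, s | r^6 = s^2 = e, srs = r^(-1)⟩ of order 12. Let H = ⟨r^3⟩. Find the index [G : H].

6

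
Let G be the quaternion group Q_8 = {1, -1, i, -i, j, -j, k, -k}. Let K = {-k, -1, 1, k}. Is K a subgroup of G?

Yes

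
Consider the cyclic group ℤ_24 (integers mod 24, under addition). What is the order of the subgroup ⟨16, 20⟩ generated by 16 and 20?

|⟨16⟩| = 3 and |⟨20⟩| = 6, so |H| is a multiple of lcm(3, 6) = 6 and divides |G| = 24.
Closing under the operation: H = {0, 4, 8, 12, 16, 20}, so |H| = 6.

6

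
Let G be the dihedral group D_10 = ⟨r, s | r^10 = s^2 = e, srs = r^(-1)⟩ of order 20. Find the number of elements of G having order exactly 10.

4

The elements of order 10 are: r, r^3, r^7, r^9.
That's 4.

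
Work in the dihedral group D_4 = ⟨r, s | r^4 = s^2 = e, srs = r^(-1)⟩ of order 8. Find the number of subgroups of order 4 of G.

3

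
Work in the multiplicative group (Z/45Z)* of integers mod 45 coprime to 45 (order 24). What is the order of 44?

2

Compute successive powers of 44 mod 45: 44, 1; 44^2 ≡ 1 (mod 45).
So |⟨44⟩| = 2.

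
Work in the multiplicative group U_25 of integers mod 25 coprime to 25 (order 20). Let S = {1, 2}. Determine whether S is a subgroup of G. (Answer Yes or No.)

2 ∈ S but its inverse 13 ∉ S, so S is not a subgroup.

No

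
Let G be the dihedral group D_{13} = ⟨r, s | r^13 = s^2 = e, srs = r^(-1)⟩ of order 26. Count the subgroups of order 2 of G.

13

|G| = 26 and 2 | 26, so subgroups of order 2 are possible by Lagrange.
The subgroups of order 2 are: {e, r^10s}; {e, r^11s}; {e, r^12s}; {e, r^2s}; … (13 in all).
So G has 13 subgroups of order 2.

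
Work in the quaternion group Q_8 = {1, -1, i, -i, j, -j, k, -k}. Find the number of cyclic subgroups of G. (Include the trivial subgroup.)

Each element a generates a cyclic subgroup ⟨a⟩; distinct elements may generate the same one (a cyclic group of order d has φ(d) generators).
Cyclic subgroups by order — order 1: 1; order 2: 1; order 4: 3.
Total: 5.

5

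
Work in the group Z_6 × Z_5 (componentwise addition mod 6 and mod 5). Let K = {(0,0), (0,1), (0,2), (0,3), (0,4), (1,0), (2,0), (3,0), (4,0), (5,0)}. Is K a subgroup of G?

No

Closure fails: (0,1) + (4,0) = (4,1) ∉ K. So K is not a subgroup.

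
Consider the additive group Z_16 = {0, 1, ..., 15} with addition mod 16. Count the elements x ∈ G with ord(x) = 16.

8

In a cyclic group of order 16, the number of elements of order d (for d | 16) is φ(d).
φ(16) = 8.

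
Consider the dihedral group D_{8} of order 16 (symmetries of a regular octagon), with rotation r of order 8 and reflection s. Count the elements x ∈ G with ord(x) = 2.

9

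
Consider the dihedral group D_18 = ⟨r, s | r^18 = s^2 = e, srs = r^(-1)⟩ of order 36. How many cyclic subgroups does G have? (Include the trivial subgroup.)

Group the elements of G by the cyclic subgroup they generate; each cyclic subgroup of order d accounts for φ(d) elements.
Cyclic subgroups by order — order 1: 1; order 2: 19; order 3: 1; order 6: 1; order 9: 1; order 18: 1.
Total: 24.

24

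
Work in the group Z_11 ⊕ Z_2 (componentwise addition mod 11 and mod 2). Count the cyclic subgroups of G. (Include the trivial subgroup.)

Each element a generates a cyclic subgroup ⟨a⟩; distinct elements may generate the same one (a cyclic group of order d has φ(d) generators).
Cyclic subgroups by order — order 1: 1; order 2: 1; order 11: 1; order 22: 1.
Total: 4.

4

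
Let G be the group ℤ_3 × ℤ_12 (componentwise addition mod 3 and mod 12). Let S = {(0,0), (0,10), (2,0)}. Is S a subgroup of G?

(2,0) ∈ S but its inverse (1,0) ∉ S, so S is not a subgroup.

No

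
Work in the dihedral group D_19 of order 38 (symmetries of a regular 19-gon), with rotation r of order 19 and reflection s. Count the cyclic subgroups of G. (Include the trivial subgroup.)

A cyclic subgroup of order d is generated by each of its φ(d) elements of order d, so the cyclic subgroups of order d number (#elements of order d)/φ(d).
Cyclic subgroups by order — order 1: 1; order 2: 19; order 19: 1.
Total: 21.

21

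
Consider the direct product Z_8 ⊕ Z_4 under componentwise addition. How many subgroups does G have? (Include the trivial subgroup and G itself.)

22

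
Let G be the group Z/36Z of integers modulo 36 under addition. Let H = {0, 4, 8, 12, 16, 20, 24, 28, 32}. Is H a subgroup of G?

Yes

|H| = 9 divides |G| = 36, consistent with Lagrange.
H contains the identity, every element's inverse is in H, and H is closed under +: it is a subgroup.
In fact H = ⟨32⟩.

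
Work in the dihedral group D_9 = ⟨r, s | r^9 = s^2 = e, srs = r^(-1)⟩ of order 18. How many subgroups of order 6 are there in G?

|G| = 18 and 6 | 18, so subgroups of order 6 are possible by Lagrange.
The subgroups of order 6 are: {e, r^3, r^6, r^2s, r^5s, r^8s}; {e, r^3, r^6, s, r^3s, r^6s}; {e, r^3, r^6, rs, r^4s, r^7s}.
So G has 3 subgroups of order 6.

3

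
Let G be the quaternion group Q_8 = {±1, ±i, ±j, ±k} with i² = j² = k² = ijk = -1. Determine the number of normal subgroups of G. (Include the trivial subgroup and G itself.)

G has 6 subgroups. Checking conjugation-invariance by order — order 1: 1/1 normal; order 2: 1/1 normal; order 4: 3/3 normal; order 8: 1/1 normal.
Total normal subgroups: 6.

6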